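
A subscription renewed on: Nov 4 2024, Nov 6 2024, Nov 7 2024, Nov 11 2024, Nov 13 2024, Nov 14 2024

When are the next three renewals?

Every event lands on a Monday or Wednesday or Thursday (gaps cycle 2, 1, 4, 2, 1).
So the schedule is: every Monday, Wednesday and Thursday.
Next Monday: Nov 18 2024.
Next Wednesday: Nov 20 2024.
The following Thursday is Nov 21 2024.

Nov 18 2024, Nov 20 2024, Nov 21 2024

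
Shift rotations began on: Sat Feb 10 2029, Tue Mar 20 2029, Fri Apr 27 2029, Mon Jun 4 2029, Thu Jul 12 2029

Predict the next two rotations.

Gaps between consecutive events: 38, 38, 38, 38 days — a constant 38-day interval.
Thu Jul 12 2029 + 38 days = Sun Aug 19 2029.
Sun Aug 19 2029 + 38 days = Wed Sep 26 2029.

Sun Aug 19 2029, Wed Sep 26 2029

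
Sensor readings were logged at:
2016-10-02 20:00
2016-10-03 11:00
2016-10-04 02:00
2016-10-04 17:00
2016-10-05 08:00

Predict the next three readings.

The interval is a steady 15 hours (15, 15, 15, 15).
2016-10-05 08:00 + 15 h = 2016-10-05 23:00.
2016-10-05 23:00 + 15 h = 2016-10-06 14:00.
2016-10-06 14:00 + 15 h = 2016-10-07 05:00.

2016-10-05 23:00, 2016-10-06 14:00, 2016-10-07 05:00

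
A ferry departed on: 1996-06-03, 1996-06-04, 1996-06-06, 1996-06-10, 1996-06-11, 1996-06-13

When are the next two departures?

Every event lands on a Monday or Tuesday or Thursday (gaps cycle 1, 2, 4, 1, 2).
So the schedule is: every Monday, Tuesday and Thursday.
Next Monday: 1996-06-17.
Next Tuesday: 1996-06-18.

1996-06-17, 1996-06-18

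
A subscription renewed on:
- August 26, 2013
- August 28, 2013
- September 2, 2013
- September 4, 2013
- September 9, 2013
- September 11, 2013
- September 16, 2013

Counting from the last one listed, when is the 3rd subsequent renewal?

September 25, 2013

Every event lands on a Monday or Wednesday (gaps cycle 2, 5, 2, 5, 2, 5).
So the schedule is: every Monday and Wednesday.
Next Wednesday: September 18, 2013.
The following Monday is September 23, 2013.
Next Wednesday: September 25, 2013.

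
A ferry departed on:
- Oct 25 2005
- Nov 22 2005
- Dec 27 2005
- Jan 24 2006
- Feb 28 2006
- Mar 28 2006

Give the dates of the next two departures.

Gaps: 28, 35, 28, 35, 28 days — a mix of 28 and 35. Every date is a Tuesday.
Each is the 4th Tuesday of its month.
April 2006 — 4th Tuesday is Apr 25 2006.
4th Tuesday of May 2006: May 23 2006.

Apr 25 2006, May 23 2006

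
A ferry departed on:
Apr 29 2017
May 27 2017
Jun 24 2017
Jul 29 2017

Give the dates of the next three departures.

Every date is a Saturday; gaps 28, 28, 35 days.
Each is the last Saturday of its month (at least one falls on the 29th or later, ruling out '4th Saturday').
Last Saturday of August 2017: Aug 26 2017.
September 2017 ends with Saturday Sep 30 2017.
Last Saturday of October 2017: Oct 28 2017.

Aug 26 2017, Sep 30 2017, Oct 28 2017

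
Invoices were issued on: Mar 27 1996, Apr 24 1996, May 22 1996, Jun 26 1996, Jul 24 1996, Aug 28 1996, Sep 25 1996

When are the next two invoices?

Oct 23 1996, Nov 27 1996

Gaps: 28, 28, 35, 28, 35, 28 days — a mix of 28 and 35. Every date is a Wednesday.
Each is the 4th Wednesday of its month.
October 1996 — 4th Wednesday is Oct 23 1996.
November 1996 — 4th Wednesday is Nov 27 1996.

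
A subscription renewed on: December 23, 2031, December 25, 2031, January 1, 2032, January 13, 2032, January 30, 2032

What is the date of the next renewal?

February 21, 2032

Gaps: 2, 7, 12, 17 days — each gap is 5 larger than the previous one.
Next gap: 22 days. January 30, 2032 + 22 days = February 21, 2032.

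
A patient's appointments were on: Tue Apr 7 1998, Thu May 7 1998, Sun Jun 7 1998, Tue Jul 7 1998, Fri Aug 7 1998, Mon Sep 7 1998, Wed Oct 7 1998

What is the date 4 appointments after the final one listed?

Sun Feb 7 1999

Each date is the 7th; the gaps (30, 31, 30, 31, 31, 30) track the month lengths.
The rule is the 7th of each month.
November 1998: Sat Nov 7 1998.
Next: December 1998 → Mon Dec 7 1998.
Next: January 1999 → Thu Jan 7 1999.
Next: February 1999 → Sun Feb 7 1999.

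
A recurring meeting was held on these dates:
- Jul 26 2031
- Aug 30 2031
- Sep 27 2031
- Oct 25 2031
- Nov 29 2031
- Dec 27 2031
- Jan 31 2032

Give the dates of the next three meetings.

Feb 28 2032, Mar 27 2032, Apr 24 2032

All Saturdays; the gaps (35, 28, 28, 35, 28, 35) vary with month length.
This is the last Saturday of each month.
Last Saturday of February 2032: Feb 28 2032.
March 2032 ends with Saturday Mar 27 2032.
April 2032 ends with Saturday Apr 24 2032.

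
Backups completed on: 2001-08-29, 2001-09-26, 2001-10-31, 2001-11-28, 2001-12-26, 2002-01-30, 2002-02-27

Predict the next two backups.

Every date is a Wednesday; gaps 28, 35, 28, 28, 35, 28 days.
Each is the last Wednesday of its month (at least one falls on the 29th or later, ruling out '4th Wednesday').
Last Wednesday of March 2002: 2002-03-27.
Last Wednesday of April 2002: 2002-04-24.

2002-03-27, 2002-04-24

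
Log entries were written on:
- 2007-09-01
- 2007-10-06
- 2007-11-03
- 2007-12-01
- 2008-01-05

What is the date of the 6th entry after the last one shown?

2008-07-05

Gaps: 35, 28, 28, 35 days — a mix of 28 and 35. Every date is a Saturday.
Each is the 1st Saturday of its month.
1st Saturday of February 2008: 2008-02-02.
March 2008 — 1st Saturday is 2008-03-01.
April 2008 — 1st Saturday is 2008-04-05.
May 2008 — 1st Saturday is 2008-05-03.
June 2008 — 1st Saturday is 2008-06-07.
1st Saturday of July 2008: 2008-07-05.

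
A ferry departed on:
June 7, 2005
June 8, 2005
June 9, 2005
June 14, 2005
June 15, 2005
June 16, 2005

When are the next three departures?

June 21, 2005; June 22, 2005; June 23, 2005

The gap pattern 1, 1, 5, 1, 1 repeats every 3 events.
These are the Tuesdays, Wednesdays and Thursdays of each week.
The following Tuesday is June 21, 2005.
The following Wednesday is June 22, 2005.
Next Thursday: June 23, 2005.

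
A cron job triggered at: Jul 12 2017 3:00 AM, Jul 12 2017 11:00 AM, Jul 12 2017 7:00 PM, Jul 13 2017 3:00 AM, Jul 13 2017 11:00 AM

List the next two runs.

Spacing: 8, 8, 8, 8 h — constant 8 h.
Jul 13 2017 11:00 AM + 8 h = Jul 13 2017 7:00 PM.
Jul 13 2017 7:00 PM + 8 h = Jul 14 2017 3:00 AM.

Jul 13 2017 7:00 PM, Jul 14 2017 3:00 AM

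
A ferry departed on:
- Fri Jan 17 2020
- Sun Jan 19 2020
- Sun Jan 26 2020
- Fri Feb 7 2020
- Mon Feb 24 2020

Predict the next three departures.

Tue Mar 17 2020, Mon Apr 13 2020, Fri May 15 2020

Intervals are 2, 7, 12, 17 days — an arithmetic progression with common difference 5.
Next gap: 22 days. Mon Feb 24 2020 + 22 days = Tue Mar 17 2020.
Next gap: 27 days. Tue Mar 17 2020 + 27 days = Mon Apr 13 2020.
Next gap: 32 days. Mon Apr 13 2020 + 32 days = Fri May 15 2020.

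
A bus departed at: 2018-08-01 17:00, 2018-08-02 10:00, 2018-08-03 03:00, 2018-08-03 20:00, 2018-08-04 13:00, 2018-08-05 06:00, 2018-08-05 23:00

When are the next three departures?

The interval is a steady 17 hours (17, 17, 17, 17, 17, 17).
2018-08-05 23:00 + 17 h = 2018-08-06 16:00.
2018-08-06 16:00 + 17 h = 2018-08-07 09:00.
2018-08-07 09:00 + 17 h = 2018-08-08 02:00.

2018-08-06 16:00, 2018-08-07 09:00, 2018-08-08 02:00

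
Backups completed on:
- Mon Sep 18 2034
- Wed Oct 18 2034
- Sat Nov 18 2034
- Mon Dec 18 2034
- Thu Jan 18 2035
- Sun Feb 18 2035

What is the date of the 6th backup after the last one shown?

The day-of-month is always 18 (30, 31, 30, 31, 31 days between events).
So this recurs on the 18th of each month.
March 2035: Sun Mar 18 2035.
April 2035: Wed Apr 18 2035.
Next: May 2035 → Fri May 18 2035.
Next: June 2035 → Mon Jun 18 2035.
July 2035: Wed Jul 18 2035.
Next: August 2035 → Sat Aug 18 2035.

Sat Aug 18 2035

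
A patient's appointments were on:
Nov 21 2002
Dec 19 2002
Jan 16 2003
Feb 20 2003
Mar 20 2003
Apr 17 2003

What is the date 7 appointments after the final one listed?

Nov 20 2003

Gaps: 28, 28, 35, 28, 28 days — a mix of 28 and 35. Every date is a Thursday.
Each is the 3rd Thursday of its month.
May 2003 — 3rd Thursday is May 15 2003.
June 2003 — 3rd Thursday is Jun 19 2003.
3rd Thursday of July 2003: Jul 17 2003.
3rd Thursday of August 2003: Aug 21 2003.
September 2003 — 3rd Thursday is Sep 18 2003.
October 2003 — 3rd Thursday is Oct 16 2003.
November 2003 — 3rd Thursday is Nov 20 2003.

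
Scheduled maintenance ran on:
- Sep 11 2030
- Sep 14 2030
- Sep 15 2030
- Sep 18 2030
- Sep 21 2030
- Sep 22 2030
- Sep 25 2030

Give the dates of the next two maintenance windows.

Gaps: 3, 1, 3, 3, 1, 3 days — not constant, but cyclic with period 3.
The events fall on every Wednesday, Saturday and Sunday.
The following Saturday is Sep 28 2030.
Next Sunday: Sep 29 2030.

Sep 28 2030, Sep 29 2030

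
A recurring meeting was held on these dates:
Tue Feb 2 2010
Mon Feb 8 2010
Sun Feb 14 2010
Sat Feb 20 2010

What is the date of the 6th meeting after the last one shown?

Sun Mar 28 2010

Gaps between consecutive events: 6, 6, 6 days — a constant 6-day interval.
Sat Feb 20 2010 + 6 days = Fri Feb 26 2010.
Fri Feb 26 2010 + 6 days = Thu Mar 4 2010.
Thu Mar 4 2010 + 6 days = Wed Mar 10 2010.
Wed Mar 10 2010 + 6 days = Tue Mar 16 2010.
Tue Mar 16 2010 + 6 days = Mon Mar 22 2010.
Mon Mar 22 2010 + 6 days = Sun Mar 28 2010.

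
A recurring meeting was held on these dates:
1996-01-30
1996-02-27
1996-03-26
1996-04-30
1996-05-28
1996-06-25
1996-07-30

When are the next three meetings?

These are Tuesdays with 28, 28, 35, 28, 28, 35-day gaps.
Each is the final Tuesday of its month — 1996-01-30 is past the 28th, so '4th Tuesday' doesn't fit.
Last Tuesday of August 1996: 1996-08-27.
September 1996 ends with Tuesday 1996-09-24.
Last Tuesday of October 1996: 1996-10-29.

1996-08-27, 1996-09-24, 1996-10-29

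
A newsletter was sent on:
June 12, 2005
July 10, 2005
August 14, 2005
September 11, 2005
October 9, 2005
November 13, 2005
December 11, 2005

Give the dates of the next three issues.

January 8, 2006; February 12, 2006; March 12, 2006

Gaps: 28, 35, 28, 28, 35, 28 days — a mix of 28 and 35. Every date is a Sunday.
Each is the 2nd Sunday of its month.
2nd Sunday of January 2006: January 8, 2006.
2nd Sunday of February 2006: February 12, 2006.
2nd Sunday of March 2006: March 12, 2006.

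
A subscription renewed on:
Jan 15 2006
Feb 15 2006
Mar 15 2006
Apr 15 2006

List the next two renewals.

May 15 2006, Jun 15 2006

The day-of-month is always 15 (31, 28, 31 days between events).
So this recurs on the 15th of each month.
May 2006: May 15 2006.
June 2006: Jun 15 2006.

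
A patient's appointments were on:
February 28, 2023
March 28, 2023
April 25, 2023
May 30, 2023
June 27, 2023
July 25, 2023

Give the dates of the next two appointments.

All Tuesdays; the gaps (28, 28, 35, 28, 28) vary with month length.
This is the last Tuesday of each month.
Last Tuesday of August 2023: August 29, 2023.
September 2023 ends with Tuesday September 26, 2023.

August 29, 2023; September 26, 2023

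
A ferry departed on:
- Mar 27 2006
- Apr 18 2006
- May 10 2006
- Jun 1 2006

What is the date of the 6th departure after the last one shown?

Oct 11 2006

Gaps between consecutive events: 22, 22, 22 days — a constant 22-day interval.
Jun 1 2006 + 22 days = Jun 23 2006.
Jun 23 2006 + 22 days = Jul 15 2006.
Jul 15 2006 + 22 days = Aug 6 2006.
Aug 6 2006 + 22 days = Aug 28 2006.
Aug 28 2006 + 22 days = Sep 19 2006.
Sep 19 2006 + 22 days = Oct 11 2006.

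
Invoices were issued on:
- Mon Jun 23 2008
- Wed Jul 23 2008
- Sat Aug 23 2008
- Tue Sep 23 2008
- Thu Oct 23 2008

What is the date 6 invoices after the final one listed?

The day-of-month is always 23 (30, 31, 31, 30 days between events).
So this recurs on the 23rd of each month.
Next: November 2008 → Sun Nov 23 2008.
Next: December 2008 → Tue Dec 23 2008.
Next: January 2009 → Fri Jan 23 2009.
February 2009: Mon Feb 23 2009.
Next: March 2009 → Mon Mar 23 2009.
Next: April 2009 → Thu Apr 23 2009.

Thu Apr 23 2009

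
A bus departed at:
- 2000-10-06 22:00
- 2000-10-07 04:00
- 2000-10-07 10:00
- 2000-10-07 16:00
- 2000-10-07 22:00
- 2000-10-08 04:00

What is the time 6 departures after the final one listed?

2000-10-09 16:00

Gaps: 6, 6, 6, 6, 6 hours — each event is 6 hours after the previous one.
2000-10-08 04:00 + 6 h = 2000-10-08 10:00.
2000-10-08 10:00 + 6 h = 2000-10-08 16:00.
2000-10-08 16:00 + 6 h = 2000-10-08 22:00.
2000-10-08 22:00 + 6 h = 2000-10-09 04:00.
2000-10-09 04:00 + 6 h = 2000-10-09 10:00.
2000-10-09 10:00 + 6 h = 2000-10-09 16:00.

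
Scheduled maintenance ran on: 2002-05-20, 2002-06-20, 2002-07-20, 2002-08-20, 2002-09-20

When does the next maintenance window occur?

The day-of-month is always 20 (31, 30, 31, 31 days between events).
So this recurs on the 20th of each month.
Next: October 2002 → 2002-10-20.

2002-10-20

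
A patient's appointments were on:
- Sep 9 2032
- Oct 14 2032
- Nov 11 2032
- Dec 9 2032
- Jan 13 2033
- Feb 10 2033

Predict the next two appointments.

Gaps: 35, 28, 28, 35, 28 days — a mix of 28 and 35. Every date is a Thursday.
Each is the 2nd Thursday of its month.
2nd Thursday of March 2033: Mar 10 2033.
April 2033 — 2nd Thursday is Apr 14 2033.

Mar 10 2033, Apr 14 2033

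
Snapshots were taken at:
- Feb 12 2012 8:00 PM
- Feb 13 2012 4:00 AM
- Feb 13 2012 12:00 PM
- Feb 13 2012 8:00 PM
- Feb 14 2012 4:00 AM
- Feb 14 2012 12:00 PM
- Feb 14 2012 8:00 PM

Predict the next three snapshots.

Feb 15 2012 4:00 AM, Feb 15 2012 12:00 PM, Feb 15 2012 8:00 PM

The interval is a steady 8 hours (8, 8, 8, 8, 8, 8).
Feb 14 2012 8:00 PM + 8 h = Feb 15 2012 4:00 AM.
Feb 15 2012 4:00 AM + 8 h = Feb 15 2012 12:00 PM.
Feb 15 2012 12:00 PM + 8 h = Feb 15 2012 8:00 PM.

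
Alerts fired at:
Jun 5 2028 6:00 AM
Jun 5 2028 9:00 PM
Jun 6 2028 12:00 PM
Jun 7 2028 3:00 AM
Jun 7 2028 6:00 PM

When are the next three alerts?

Gaps: 15, 15, 15, 15 hours — each event is 15 hours after the previous one.
Jun 7 2028 6:00 PM + 15 h = Jun 8 2028 9:00 AM.
Jun 8 2028 9:00 AM + 15 h = Jun 9 2028 12:00 AM.
Jun 9 2028 12:00 AM + 15 h = Jun 9 2028 3:00 PM.

Jun 8 2028 9:00 AM, Jun 9 2028 12:00 AM, Jun 9 2028 3:00 PM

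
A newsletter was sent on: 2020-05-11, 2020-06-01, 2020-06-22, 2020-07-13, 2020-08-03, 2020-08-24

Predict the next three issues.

2020-09-14, 2020-10-05, 2020-10-26

Gaps between consecutive events: 21, 21, 21, 21, 21 days — a constant 21-day interval.
2020-08-24 + 21 days = 2020-09-14.
2020-09-14 + 21 days = 2020-10-05.
2020-10-05 + 21 days = 2020-10-26.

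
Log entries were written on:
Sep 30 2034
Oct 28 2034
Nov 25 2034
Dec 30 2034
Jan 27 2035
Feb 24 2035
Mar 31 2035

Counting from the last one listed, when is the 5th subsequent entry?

Aug 25 2035

Every date is a Saturday; gaps 28, 28, 35, 28, 28, 35 days.
Each is the last Saturday of its month (at least one falls on the 29th or later, ruling out '4th Saturday').
April 2035 ends with Saturday Apr 28 2035.
Last Saturday of May 2035: May 26 2035.
June 2035 ends with Saturday Jun 30 2035.
Last Saturday of July 2035: Jul 28 2035.
Last Saturday of August 2035: Aug 25 2035.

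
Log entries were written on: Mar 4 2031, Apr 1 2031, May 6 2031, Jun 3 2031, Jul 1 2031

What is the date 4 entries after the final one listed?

Nov 4 2031

All dates are Tuesdays, 28, 35, 28, 28 days apart.
Specifically, the 1st Tuesday of each month.
August 2031 — 1st Tuesday is Aug 5 2031.
1st Tuesday of September 2031: Sep 2 2031.
1st Tuesday of October 2031: Oct 7 2031.
November 2031 — 1st Tuesday is Nov 4 2031.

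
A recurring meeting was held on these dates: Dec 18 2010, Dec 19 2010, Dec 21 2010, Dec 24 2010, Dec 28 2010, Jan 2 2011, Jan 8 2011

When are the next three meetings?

Gaps: 1, 2, 3, 4, 5, 6 days — each gap is 1 larger than the previous one.
Next gap: 7 days. Jan 8 2011 + 7 days = Jan 15 2011.
Next gap: 8 days. Jan 15 2011 + 8 days = Jan 23 2011.
Next gap: 9 days. Jan 23 2011 + 9 days = Feb 1 2011.

Jan 15 2011, Jan 23 2011, Feb 1 2011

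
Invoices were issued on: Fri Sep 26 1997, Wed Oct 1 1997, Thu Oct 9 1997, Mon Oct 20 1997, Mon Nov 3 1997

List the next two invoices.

Gaps: 5, 8, 11, 14 days — each gap is 3 larger than the previous one.
Next gap: 17 days. Mon Nov 3 1997 + 17 days = Thu Nov 20 1997.
Next gap: 20 days. Thu Nov 20 1997 + 20 days = Wed Dec 10 1997.

Thu Nov 20 1997, Wed Dec 10 1997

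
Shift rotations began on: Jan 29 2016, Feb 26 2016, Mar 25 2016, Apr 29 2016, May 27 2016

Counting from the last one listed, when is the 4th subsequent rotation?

Sep 30 2016

These are Fridays with 28, 28, 35, 28-day gaps.
Each is the final Friday of its month — Jan 29 2016 is past the 28th, so '4th Friday' doesn't fit.
June 2016 ends with Friday Jun 24 2016.
July 2016 ends with Friday Jul 29 2016.
Last Friday of August 2016: Aug 26 2016.
September 2016 ends with Friday Sep 30 2016.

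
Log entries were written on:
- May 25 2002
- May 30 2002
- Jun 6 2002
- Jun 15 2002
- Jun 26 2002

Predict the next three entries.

Jul 9 2002, Jul 24 2002, Aug 10 2002

Intervals are 5, 7, 9, 11 days — an arithmetic progression with common difference 2.
Next gap: 13 days. Jun 26 2002 + 13 days = Jul 9 2002.
Next gap: 15 days. Jul 9 2002 + 15 days = Jul 24 2002.
Next gap: 17 days. Jul 24 2002 + 17 days = Aug 10 2002.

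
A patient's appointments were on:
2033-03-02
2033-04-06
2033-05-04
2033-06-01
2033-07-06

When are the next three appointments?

2033-08-03, 2033-09-07, 2033-10-05

Gaps: 35, 28, 28, 35 days — a mix of 28 and 35. Every date is a Wednesday.
Each is the 1st Wednesday of its month.
1st Wednesday of August 2033: 2033-08-03.
September 2033 — 1st Wednesday is 2033-09-07.
1st Wednesday of October 2033: 2033-10-05.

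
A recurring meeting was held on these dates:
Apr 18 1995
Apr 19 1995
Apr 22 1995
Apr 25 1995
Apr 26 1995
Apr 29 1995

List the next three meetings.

The gap pattern 1, 3, 3, 1, 3 repeats every 3 events.
These are the Tuesdays, Wednesdays and Saturdays of each week.
The following Tuesday is May 2 1995.
The following Wednesday is May 3 1995.
The following Saturday is May 6 1995.

May 2 1995, May 3 1995, May 6 1995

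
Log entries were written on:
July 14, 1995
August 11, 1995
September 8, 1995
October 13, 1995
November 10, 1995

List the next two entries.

December 8, 1995; January 12, 1996

These are Fridays at 28- or 35-day spacing (28, 28, 35, 28).
The pattern: 2nd Friday of the month.
2nd Friday of December 1995: December 8, 1995.
2nd Friday of January 1996: January 12, 1996.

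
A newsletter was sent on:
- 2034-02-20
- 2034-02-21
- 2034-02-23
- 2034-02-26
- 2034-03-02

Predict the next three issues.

Intervals are 1, 2, 3, 4 days — an arithmetic progression with common difference 1.
Next gap: 5 days. 2034-03-02 + 5 days = 2034-03-07.
Next gap: 6 days. 2034-03-07 + 6 days = 2034-03-13.
Next gap: 7 days. 2034-03-13 + 7 days = 2034-03-20.

2034-03-07, 2034-03-13, 2034-03-20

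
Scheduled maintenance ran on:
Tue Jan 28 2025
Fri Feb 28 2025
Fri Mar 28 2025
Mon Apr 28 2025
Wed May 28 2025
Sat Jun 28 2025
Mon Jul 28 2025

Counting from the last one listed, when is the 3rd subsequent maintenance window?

Tue Oct 28 2025

The day-of-month is always 28 (31, 28, 31, 30, 31, 30 days between events).
So this recurs on the 28th of each month.
August 2025: Thu Aug 28 2025.
September 2025: Sun Sep 28 2025.
October 2025: Tue Oct 28 2025.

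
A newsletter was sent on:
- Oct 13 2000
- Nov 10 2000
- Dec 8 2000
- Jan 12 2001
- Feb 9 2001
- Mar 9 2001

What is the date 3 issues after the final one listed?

Gaps: 28, 28, 35, 28, 28 days — a mix of 28 and 35. Every date is a Friday.
Each is the 2nd Friday of its month.
April 2001 — 2nd Friday is Apr 13 2001.
May 2001 — 2nd Friday is May 11 2001.
June 2001 — 2nd Friday is Jun 8 2001.

Jun 8 2001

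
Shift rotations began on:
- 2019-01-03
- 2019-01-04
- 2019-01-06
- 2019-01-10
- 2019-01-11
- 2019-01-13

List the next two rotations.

Every event lands on a Thursday or Friday or Sunday (gaps cycle 1, 2, 4, 1, 2).
So the schedule is: every Thursday, Friday and Sunday.
The following Thursday is 2019-01-17.
The following Friday is 2019-01-18.

2019-01-17, 2019-01-18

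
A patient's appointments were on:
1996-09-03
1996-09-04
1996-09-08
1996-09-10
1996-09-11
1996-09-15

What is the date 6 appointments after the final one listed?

The gap pattern 1, 4, 2, 1, 4 repeats every 3 events.
These are the Tuesdays, Wednesdays and Sundays of each week.
The following Tuesday is 1996-09-17.
Next Wednesday: 1996-09-18.
Next Sunday: 1996-09-22.
The following Tuesday is 1996-09-24.
Next Wednesday: 1996-09-25.
The following Sunday is 1996-09-29.

1996-09-29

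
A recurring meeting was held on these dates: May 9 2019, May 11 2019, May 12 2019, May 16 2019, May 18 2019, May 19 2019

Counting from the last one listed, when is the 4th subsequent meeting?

Gaps: 2, 1, 4, 2, 1 days — not constant, but cyclic with period 3.
The events fall on every Thursday, Saturday and Sunday.
Next Thursday: May 23 2019.
Next Saturday: May 25 2019.
Next Sunday: May 26 2019.
The following Thursday is May 30 2019.

May 30 2019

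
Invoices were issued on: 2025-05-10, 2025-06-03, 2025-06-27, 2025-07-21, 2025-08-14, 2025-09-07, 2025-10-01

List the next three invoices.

2025-10-25, 2025-11-18, 2025-12-12

Gaps between consecutive events: 24, 24, 24, 24, 24, 24 days — a constant 24-day interval.
2025-10-01 + 24 days = 2025-10-25.
2025-10-25 + 24 days = 2025-11-18.
2025-11-18 + 24 days = 2025-12-12.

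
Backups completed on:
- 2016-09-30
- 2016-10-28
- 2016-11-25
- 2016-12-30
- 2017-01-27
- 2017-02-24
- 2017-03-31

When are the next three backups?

2017-04-28, 2017-05-26, 2017-06-30

These are Fridays with 28, 28, 35, 28, 28, 35-day gaps.
Each is the final Friday of its month — 2016-09-30 is past the 28th, so '4th Friday' doesn't fit.
April 2017 ends with Friday 2017-04-28.
May 2017 ends with Friday 2017-05-26.
June 2017 ends with Friday 2017-06-30.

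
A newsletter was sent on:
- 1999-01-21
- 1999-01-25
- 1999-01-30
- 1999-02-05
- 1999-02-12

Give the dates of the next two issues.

Gaps: 4, 5, 6, 7 days — each gap is 1 larger than the previous one.
Next gap: 8 days. 1999-02-12 + 8 days = 1999-02-20.
Next gap: 9 days. 1999-02-20 + 9 days = 1999-03-01.

1999-02-20, 1999-03-01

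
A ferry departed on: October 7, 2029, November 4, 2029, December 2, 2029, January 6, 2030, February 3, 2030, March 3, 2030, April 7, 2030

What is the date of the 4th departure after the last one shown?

All dates are Sundays, 28, 28, 35, 28, 28, 35 days apart.
Specifically, the 1st Sunday of each month.
May 2030 — 1st Sunday is May 5, 2030.
1st Sunday of June 2030: June 2, 2030.
1st Sunday of July 2030: July 7, 2030.
1st Sunday of August 2030: August 4, 2030.

August 4, 2030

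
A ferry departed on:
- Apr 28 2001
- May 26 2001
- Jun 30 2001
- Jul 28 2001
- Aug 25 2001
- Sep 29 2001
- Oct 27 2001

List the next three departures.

Nov 24 2001, Dec 29 2001, Jan 26 2002

Every date is a Saturday; gaps 28, 35, 28, 28, 35, 28 days.
Each is the last Saturday of its month (at least one falls on the 29th or later, ruling out '4th Saturday').
Last Saturday of November 2001: Nov 24 2001.
December 2001 ends with Saturday Dec 29 2001.
January 2002 ends with Saturday Jan 26 2002.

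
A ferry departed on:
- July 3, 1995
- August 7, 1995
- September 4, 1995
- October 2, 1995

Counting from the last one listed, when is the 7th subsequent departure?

May 6, 1996

Gaps: 35, 28, 28 days — a mix of 28 and 35. Every date is a Monday.
Each is the 1st Monday of its month.
November 1995 — 1st Monday is November 6, 1995.
1st Monday of December 1995: December 4, 1995.
January 1996 — 1st Monday is January 1, 1996.
February 1996 — 1st Monday is February 5, 1996.
1st Monday of March 1996: March 4, 1996.
1st Monday of April 1996: April 1, 1996.
1st Monday of May 1996: May 6, 1996.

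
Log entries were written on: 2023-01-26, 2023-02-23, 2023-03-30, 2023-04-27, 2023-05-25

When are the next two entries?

Every date is a Thursday; gaps 28, 35, 28, 28 days.
Each is the last Thursday of its month (at least one falls on the 29th or later, ruling out '4th Thursday').
June 2023 ends with Thursday 2023-06-29.
Last Thursday of July 2023: 2023-07-27.

2023-06-29, 2023-07-27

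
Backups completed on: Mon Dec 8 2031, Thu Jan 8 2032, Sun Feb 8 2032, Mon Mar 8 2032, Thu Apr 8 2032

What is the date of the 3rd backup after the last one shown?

Gaps: 31, 31, 29, 31 days — not constant. Every event is on the 8th of the month.
Pattern: the 8th of each month.
Next: May 2032 → Sat May 8 2032.
June 2032: Tue Jun 8 2032.
July 2032: Thu Jul 8 2032.

Thu Jul 8 2032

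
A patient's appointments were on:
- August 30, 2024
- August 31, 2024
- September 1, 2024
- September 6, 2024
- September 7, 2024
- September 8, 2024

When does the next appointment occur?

Every event lands on a Friday or Saturday or Sunday (gaps cycle 1, 1, 5, 1, 1).
So the schedule is: every Friday, Saturday and Sunday.
Next Friday: September 13, 2024.

September 13, 2024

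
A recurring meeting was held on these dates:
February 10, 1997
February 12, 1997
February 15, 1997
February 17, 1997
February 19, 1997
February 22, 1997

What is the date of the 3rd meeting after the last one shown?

Gaps: 2, 3, 2, 2, 3 days — not constant, but cyclic with period 3.
The events fall on every Monday, Wednesday and Saturday.
Next Monday: February 24, 1997.
Next Wednesday: February 26, 1997.
Next Saturday: March 1, 1997.

March 1, 1997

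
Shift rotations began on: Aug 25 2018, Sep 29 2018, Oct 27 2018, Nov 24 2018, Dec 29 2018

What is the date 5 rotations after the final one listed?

May 25 2019

These are Saturdays with 35, 28, 28, 35-day gaps.
Each is the final Saturday of its month — Sep 29 2018 is past the 28th, so '4th Saturday' doesn't fit.
Last Saturday of January 2019: Jan 26 2019.
Last Saturday of February 2019: Feb 23 2019.
Last Saturday of March 2019: Mar 30 2019.
Last Saturday of April 2019: Apr 27 2019.
May 2019 ends with Saturday May 25 2019.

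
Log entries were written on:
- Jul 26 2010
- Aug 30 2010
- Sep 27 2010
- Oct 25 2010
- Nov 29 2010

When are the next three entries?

Dec 27 2010, Jan 31 2011, Feb 28 2011

These are Mondays with 35, 28, 28, 35-day gaps.
Each is the final Monday of its month — Aug 30 2010 is past the 28th, so '4th Monday' doesn't fit.
Last Monday of December 2010: Dec 27 2010.
January 2011 ends with Monday Jan 31 2011.
Last Monday of February 2011: Feb 28 2011.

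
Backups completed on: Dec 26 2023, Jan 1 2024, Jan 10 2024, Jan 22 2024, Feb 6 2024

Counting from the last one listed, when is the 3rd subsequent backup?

Gaps: 6, 9, 12, 15 days — each gap is 3 larger than the previous one.
Next gap: 18 days. Feb 6 2024 + 18 days = Feb 24 2024.
Next gap: 21 days. Feb 24 2024 + 21 days = Mar 16 2024.
Next gap: 24 days. Mar 16 2024 + 24 days = Apr 9 2024.

Apr 9 2024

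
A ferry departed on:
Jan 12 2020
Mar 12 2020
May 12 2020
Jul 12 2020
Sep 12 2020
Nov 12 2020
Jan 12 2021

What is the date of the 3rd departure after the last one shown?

The day-of-month is always 12 (60, 61, 61, 62, 61, 61 days between events).
So this recurs on the 12th of every 2 months.
Next: March 2021 → Mar 12 2021.
May 2021: May 12 2021.
Next: July 2021 → Jul 12 2021.

Jul 12 2021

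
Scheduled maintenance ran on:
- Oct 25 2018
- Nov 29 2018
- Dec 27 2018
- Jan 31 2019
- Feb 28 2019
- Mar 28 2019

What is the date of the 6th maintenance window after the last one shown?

Every date is a Thursday; gaps 35, 28, 35, 28, 28 days.
Each is the last Thursday of its month (at least one falls on the 29th or later, ruling out '4th Thursday').
April 2019 ends with Thursday Apr 25 2019.
Last Thursday of May 2019: May 30 2019.
Last Thursday of June 2019: Jun 27 2019.
Last Thursday of July 2019: Jul 25 2019.
Last Thursday of August 2019: Aug 29 2019.
September 2019 ends with Thursday Sep 26 2019.

Sep 26 2019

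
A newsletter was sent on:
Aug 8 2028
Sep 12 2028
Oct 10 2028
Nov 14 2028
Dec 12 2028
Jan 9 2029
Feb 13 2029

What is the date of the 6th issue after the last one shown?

All dates are Tuesdays, 35, 28, 35, 28, 28, 35 days apart.
Specifically, the 2nd Tuesday of each month.
2nd Tuesday of March 2029: Mar 13 2029.
2nd Tuesday of April 2029: Apr 10 2029.
May 2029 — 2nd Tuesday is May 8 2029.
2nd Tuesday of June 2029: Jun 12 2029.
July 2029 — 2nd Tuesday is Jul 10 2029.
August 2029 — 2nd Tuesday is Aug 14 2029.

Aug 14 2029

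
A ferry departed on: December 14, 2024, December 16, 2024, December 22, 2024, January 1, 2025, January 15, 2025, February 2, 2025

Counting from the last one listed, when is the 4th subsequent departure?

May 25, 2025

Gaps: 2, 6, 10, 14, 18 days — each gap is 4 larger than the previous one.
Next gap: 22 days. February 2, 2025 + 22 days = February 24, 2025.
Next gap: 26 days. February 24, 2025 + 26 days = March 22, 2025.
Next gap: 30 days. March 22, 2025 + 30 days = April 21, 2025.
Next gap: 34 days. April 21, 2025 + 34 days = May 25, 2025.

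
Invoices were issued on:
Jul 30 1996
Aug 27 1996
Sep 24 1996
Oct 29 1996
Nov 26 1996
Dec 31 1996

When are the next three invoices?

Jan 28 1997, Feb 25 1997, Mar 25 1997

These are Tuesdays with 28, 28, 35, 28, 35-day gaps.
Each is the final Tuesday of its month — Jul 30 1996 is past the 28th, so '4th Tuesday' doesn't fit.
January 1997 ends with Tuesday Jan 28 1997.
February 1997 ends with Tuesday Feb 25 1997.
Last Tuesday of March 1997: Mar 25 1997.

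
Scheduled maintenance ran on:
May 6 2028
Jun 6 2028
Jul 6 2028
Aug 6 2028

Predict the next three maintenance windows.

Each date is the 6th; the gaps (31, 30, 31) track the month lengths.
The rule is the 6th of each month.
September 2028: Sep 6 2028.
Next: October 2028 → Oct 6 2028.
November 2028: Nov 6 2028.

Sep 6 2028, Oct 6 2028, Nov 6 2028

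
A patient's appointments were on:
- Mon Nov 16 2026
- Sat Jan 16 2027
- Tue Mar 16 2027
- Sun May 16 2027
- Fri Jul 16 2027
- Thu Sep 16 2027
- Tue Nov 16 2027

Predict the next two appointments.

Gaps: 61, 59, 61, 61, 62, 61 days — not constant. Every event is on the 16th of the month.
Pattern: the 16th of every 2 months.
Next: January 2028 → Sun Jan 16 2028.
Next: March 2028 → Thu Mar 16 2028.

Sun Jan 16 2028, Thu Mar 16 2028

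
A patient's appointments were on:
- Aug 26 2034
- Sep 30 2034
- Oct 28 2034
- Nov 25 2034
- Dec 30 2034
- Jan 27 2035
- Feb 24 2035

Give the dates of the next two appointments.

Every date is a Saturday; gaps 35, 28, 28, 35, 28, 28 days.
Each is the last Saturday of its month (at least one falls on the 29th or later, ruling out '4th Saturday').
March 2035 ends with Saturday Mar 31 2035.
April 2035 ends with Saturday Apr 28 2035.

Mar 31 2035, Apr 28 2035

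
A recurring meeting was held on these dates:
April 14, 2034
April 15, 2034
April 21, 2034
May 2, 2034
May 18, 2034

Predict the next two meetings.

The spacing grows by 5 each time: 1, 6, 11, 16 days.
Next gap: 21 days. May 18, 2034 + 21 days = June 8, 2034.
Next gap: 26 days. June 8, 2034 + 26 days = July 4, 2034.

June 8, 2034; July 4, 2034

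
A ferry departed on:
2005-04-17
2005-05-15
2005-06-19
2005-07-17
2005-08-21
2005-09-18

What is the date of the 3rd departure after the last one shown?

2005-12-18

All dates are Sundays, 28, 35, 28, 35, 28 days apart.
Specifically, the 3rd Sunday of each month.
3rd Sunday of October 2005: 2005-10-16.
November 2005 — 3rd Sunday is 2005-11-20.
3rd Sunday of December 2005: 2005-12-18.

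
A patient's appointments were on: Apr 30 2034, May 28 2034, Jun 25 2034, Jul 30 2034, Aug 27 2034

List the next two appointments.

Sep 24 2034, Oct 29 2034

These are Sundays with 28, 28, 35, 28-day gaps.
Each is the final Sunday of its month — Apr 30 2034 is past the 28th, so '4th Sunday' doesn't fit.
September 2034 ends with Sunday Sep 24 2034.
October 2034 ends with Sunday Oct 29 2034.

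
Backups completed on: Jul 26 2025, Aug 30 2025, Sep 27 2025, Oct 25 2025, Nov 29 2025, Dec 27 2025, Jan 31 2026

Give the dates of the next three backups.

Feb 28 2026, Mar 28 2026, Apr 25 2026

All Saturdays; the gaps (35, 28, 28, 35, 28, 35) vary with month length.
This is the last Saturday of each month.
February 2026 ends with Saturday Feb 28 2026.
Last Saturday of March 2026: Mar 28 2026.
April 2026 ends with Saturday Apr 25 2026.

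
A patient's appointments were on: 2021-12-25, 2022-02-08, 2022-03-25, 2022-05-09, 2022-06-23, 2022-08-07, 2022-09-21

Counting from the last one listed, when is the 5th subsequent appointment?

2023-05-04

Gaps between consecutive events: 45, 45, 45, 45, 45, 45 days — a constant 45-day interval.
2022-09-21 + 45 days = 2022-11-05.
2022-11-05 + 45 days = 2022-12-20.
2022-12-20 + 45 days = 2023-02-03.
2023-02-03 + 45 days = 2023-03-20.
2023-03-20 + 45 days = 2023-05-04.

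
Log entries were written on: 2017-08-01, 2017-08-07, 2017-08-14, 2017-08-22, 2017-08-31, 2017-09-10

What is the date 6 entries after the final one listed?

2017-11-30

Gaps: 6, 7, 8, 9, 10 days — each gap is 1 larger than the previous one.
Next gap: 11 days. 2017-09-10 + 11 days = 2017-09-21.
Next gap: 12 days. 2017-09-21 + 12 days = 2017-10-03.
Next gap: 13 days. 2017-10-03 + 13 days = 2017-10-16.
Next gap: 14 days. 2017-10-16 + 14 days = 2017-10-30.
Next gap: 15 days. 2017-10-30 + 15 days = 2017-11-14.
Next gap: 16 days. 2017-11-14 + 16 days = 2017-11-30.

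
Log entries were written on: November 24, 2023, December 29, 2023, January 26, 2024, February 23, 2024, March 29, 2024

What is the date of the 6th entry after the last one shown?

All Fridays; the gaps (35, 28, 28, 35) vary with month length.
This is the last Friday of each month.
Last Friday of April 2024: April 26, 2024.
May 2024 ends with Friday May 31, 2024.
June 2024 ends with Friday June 28, 2024.
July 2024 ends with Friday July 26, 2024.
August 2024 ends with Friday August 30, 2024.
September 2024 ends with Friday September 27, 2024.

September 27, 2024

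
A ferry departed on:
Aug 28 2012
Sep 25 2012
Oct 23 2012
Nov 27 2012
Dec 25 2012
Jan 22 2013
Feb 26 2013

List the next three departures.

Gaps: 28, 28, 35, 28, 28, 35 days — a mix of 28 and 35. Every date is a Tuesday.
Each is the 4th Tuesday of its month.
March 2013 — 4th Tuesday is Mar 26 2013.
4th Tuesday of April 2013: Apr 23 2013.
May 2013 — 4th Tuesday is May 28 2013.

Mar 26 2013, Apr 23 2013, May 28 2013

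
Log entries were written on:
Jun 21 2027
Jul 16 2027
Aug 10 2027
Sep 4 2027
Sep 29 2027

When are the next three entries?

Oct 24 2027, Nov 18 2027, Dec 13 2027

The spacing is 25, 25, 25, 25 days — always 25 days.
Sep 29 2027 + 25 days = Oct 24 2027.
Oct 24 2027 + 25 days = Nov 18 2027.
Nov 18 2027 + 25 days = Dec 13 2027.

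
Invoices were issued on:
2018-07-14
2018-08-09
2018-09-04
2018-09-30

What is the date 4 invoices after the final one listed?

The spacing is 26, 26, 26 days — always 26 days.
2018-09-30 + 26 days = 2018-10-26.
2018-10-26 + 26 days = 2018-11-21.
2018-11-21 + 26 days = 2018-12-17.
2018-12-17 + 26 days = 2019-01-12.

2019-01-12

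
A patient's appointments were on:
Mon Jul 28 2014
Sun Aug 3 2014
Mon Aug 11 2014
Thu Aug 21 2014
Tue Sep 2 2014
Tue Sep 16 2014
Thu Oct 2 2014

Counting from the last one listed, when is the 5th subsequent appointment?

Tue Jan 20 2015

Gaps: 6, 8, 10, 12, 14, 16 days — each gap is 2 larger than the previous one.
Next gap: 18 days. Thu Oct 2 2014 + 18 days = Mon Oct 20 2014.
Next gap: 20 days. Mon Oct 20 2014 + 20 days = Sun Nov 9 2014.
Next gap: 22 days. Sun Nov 9 2014 + 22 days = Mon Dec 1 2014.
Next gap: 24 days. Mon Dec 1 2014 + 24 days = Thu Dec 25 2014.
Next gap: 26 days. Thu Dec 25 2014 + 26 days = Tue Jan 20 2015.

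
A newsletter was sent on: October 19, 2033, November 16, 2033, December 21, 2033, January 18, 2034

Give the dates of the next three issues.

February 15, 2034; March 15, 2034; April 19, 2034

These are Wednesdays at 28- or 35-day spacing (28, 35, 28).
The pattern: 3rd Wednesday of the month.
3rd Wednesday of February 2034: February 15, 2034.
March 2034 — 3rd Wednesday is March 15, 2034.
April 2034 — 3rd Wednesday is April 19, 2034.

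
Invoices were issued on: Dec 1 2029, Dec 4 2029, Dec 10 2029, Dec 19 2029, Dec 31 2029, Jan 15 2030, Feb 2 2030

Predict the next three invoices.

Feb 23 2030, Mar 19 2030, Apr 15 2030

Intervals are 3, 6, 9, 12, 15, 18 days — an arithmetic progression with common difference 3.
Next gap: 21 days. Feb 2 2030 + 21 days = Feb 23 2030.
Next gap: 24 days. Feb 23 2030 + 24 days = Mar 19 2030.
Next gap: 27 days. Mar 19 2030 + 27 days = Apr 15 2030.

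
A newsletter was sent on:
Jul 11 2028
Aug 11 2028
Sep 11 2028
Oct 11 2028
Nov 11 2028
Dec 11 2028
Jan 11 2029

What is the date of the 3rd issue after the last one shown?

The day-of-month is always 11 (31, 31, 30, 31, 30, 31 days between events).
So this recurs on the 11th of each month.
Next: February 2029 → Feb 11 2029.
Next: March 2029 → Mar 11 2029.
April 2029: Apr 11 2029.

Apr 11 2029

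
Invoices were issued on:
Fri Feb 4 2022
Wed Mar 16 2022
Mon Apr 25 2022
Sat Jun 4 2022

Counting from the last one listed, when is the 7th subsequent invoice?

Sat Mar 11 2023

The spacing is 40, 40, 40 days — always 40 days.
Sat Jun 4 2022 + 40 days = Thu Jul 14 2022.
Thu Jul 14 2022 + 40 days = Tue Aug 23 2022.
Tue Aug 23 2022 + 40 days = Sun Oct 2 2022.
Sun Oct 2 2022 + 40 days = Fri Nov 11 2022.
Fri Nov 11 2022 + 40 days = Wed Dec 21 2022.
Wed Dec 21 2022 + 40 days = Mon Jan 30 2023.
Mon Jan 30 2023 + 40 days = Sat Mar 11 2023.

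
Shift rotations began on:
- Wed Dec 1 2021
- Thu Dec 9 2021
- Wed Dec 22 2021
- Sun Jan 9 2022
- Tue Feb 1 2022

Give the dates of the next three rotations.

Tue Mar 1 2022, Sun Apr 3 2022, Wed May 11 2022

Intervals are 8, 13, 18, 23 days — an arithmetic progression with common difference 5.
Next gap: 28 days. Tue Feb 1 2022 + 28 days = Tue Mar 1 2022.
Next gap: 33 days. Tue Mar 1 2022 + 33 days = Sun Apr 3 2022.
Next gap: 38 days. Sun Apr 3 2022 + 38 days = Wed May 11 2022.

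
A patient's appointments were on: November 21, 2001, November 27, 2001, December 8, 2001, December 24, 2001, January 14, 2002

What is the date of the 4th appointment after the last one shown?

May 28, 2002

The spacing grows by 5 each time: 6, 11, 16, 21 days.
Next gap: 26 days. January 14, 2002 + 26 days = February 9, 2002.
Next gap: 31 days. February 9, 2002 + 31 days = March 12, 2002.
Next gap: 36 days. March 12, 2002 + 36 days = April 17, 2002.
Next gap: 41 days. April 17, 2002 + 41 days = May 28, 2002.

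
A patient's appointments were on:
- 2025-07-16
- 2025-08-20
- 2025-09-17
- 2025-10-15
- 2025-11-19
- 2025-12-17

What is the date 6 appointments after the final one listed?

2026-06-17

These are Wednesdays at 28- or 35-day spacing (35, 28, 28, 35, 28).
The pattern: 3rd Wednesday of the month.
3rd Wednesday of January 2026: 2026-01-21.
3rd Wednesday of February 2026: 2026-02-18.
3rd Wednesday of March 2026: 2026-03-18.
3rd Wednesday of April 2026: 2026-04-15.
3rd Wednesday of May 2026: 2026-05-20.
3rd Wednesday of June 2026: 2026-06-17.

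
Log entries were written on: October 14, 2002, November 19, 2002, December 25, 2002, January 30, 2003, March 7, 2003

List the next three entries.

Gaps between consecutive events: 36, 36, 36, 36 days — a constant 36-day interval.
March 7, 2003 + 36 days = April 12, 2003.
April 12, 2003 + 36 days = May 18, 2003.
May 18, 2003 + 36 days = June 23, 2003.

April 12, 2003; May 18, 2003; June 23, 2003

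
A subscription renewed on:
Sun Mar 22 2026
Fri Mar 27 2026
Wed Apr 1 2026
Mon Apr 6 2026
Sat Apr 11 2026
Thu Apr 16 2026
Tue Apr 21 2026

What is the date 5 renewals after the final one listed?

Every event comes 5 days after the last (5, 5, 5, 5, 5, 5).
Tue Apr 21 2026 + 5 days = Sun Apr 26 2026.
Sun Apr 26 2026 + 5 days = Fri May 1 2026.
Fri May 1 2026 + 5 days = Wed May 6 2026.
Wed May 6 2026 + 5 days = Mon May 11 2026.
Mon May 11 2026 + 5 days = Sat May 16 2026.

Sat May 16 2026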